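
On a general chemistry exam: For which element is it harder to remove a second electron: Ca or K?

Consider each +1 ion: Ca⁺ still has 1 valence electron; K⁺ is the bare [Ar] core.
Core electrons are held far more tightly than valence electrons, so K tops the IE_2 order.
Tabulated IE_2 (kJ/mol): Ca 1145, K 3052.
Overall IE_2 order: Ca < K.

K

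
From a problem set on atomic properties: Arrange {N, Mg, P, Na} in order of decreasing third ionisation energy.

Mg > Na > N > P

After 2 electrons have been removed, what remains? N²⁺ still has 3 valence electrons; Mg²⁺ is the bare [Ne] core; P²⁺ still has 3 valence electrons; Na²⁺ is already 1 electron into the core.
Core electrons are held far more tightly than valence electrons, so Na and Mg top the IE_3 order.
Valence configurations: N²⁺ [He]2s²2p¹, P²⁺ [Ne]3s²3p¹.
Tabulated IE_3 (kJ/mol): N 4578, Mg 7733, P 2914, Na 6910.
Putting it together, IE_3: P < N < Na < Mg.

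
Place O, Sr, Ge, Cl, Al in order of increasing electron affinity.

Sr < Al < Ge < O < Cl

Atoms with high Z_eff and room in the valence shell (especially the halogens) have the most exothermic electron affinities.
Neither a single period nor a single group — weigh both effects.
Al > Sr: relative to Sr, both the across-period and down-group shifts push Al's electron affinity up.
Ge > Al: period and group pull opposite ways; the across-period shift dominates (119 vs 42 kJ/mol).
O > Ge: relative to Ge, both the across-period and down-group shifts push O's electron affinity up.
Cl > O: period and group pull opposite ways; the across-period shift dominates (349 vs 141 kJ/mol).
For reference (kJ/mol): O 141, Al 42, Cl 349, Ge 119, Sr 5.
So from lowest to highest: Sr < Al < Ge < O < Cl.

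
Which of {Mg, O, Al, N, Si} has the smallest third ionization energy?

Al

The third ionization energy removes an electron from the +2 ion. For each element: Mg²⁺ is the bare [Ne] core; O²⁺ still has 4 valence electrons; Al²⁺ still has 1 valence electron; N²⁺ still has 3 valence electrons; Si²⁺ still has 2 valence electrons.
Pulling an electron out of a noble-gas core costs far more than removing a remaining valence electron, so Mg sits at the high end of IE_3.
Valence configurations: O²⁺ [He]2s²2p², Al²⁺ [Ne]3s¹, N²⁺ [He]2s²2p¹, Si²⁺ [Ne]3s².
Approximate IE_3 values (kJ/mol): Mg 7733, O 5300, Al 2745, N 4578, Si 3232.
So the third ionization energies run Al < Si < N < O < Mg.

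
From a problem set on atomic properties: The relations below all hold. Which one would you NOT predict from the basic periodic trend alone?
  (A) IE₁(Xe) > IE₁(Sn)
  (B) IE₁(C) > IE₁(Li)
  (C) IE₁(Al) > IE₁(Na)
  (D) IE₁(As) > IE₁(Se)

(D)

The general trend: first ionization energy increases across a period and decreases down a group.
(A) Xe (period 5, group 18) vs Sn (period 5, group 14): the stated order agrees with the simple trend.
(B) C (period 2, group 14) vs Li (period 2, group 1): the stated order agrees with the simple trend.
(C) Al (period 3, group 13) vs Na (period 3, group 1): the stated order agrees with the simple trend.
(D) As (period 4, group 15) vs Se (period 4, group 16): the stated order contradicts the simple trend.
The exception is (D): Se (4p⁴) ionizes more easily than half-filled As (4p³).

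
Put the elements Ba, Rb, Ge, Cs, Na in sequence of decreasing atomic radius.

Cs, Rb, Ba, Na, Ge

Na is in period 3, group 1; Ge is in period 4, group 14; Rb is in period 5, group 1; Cs is in period 6, group 1; Ba is in period 6, group 2.
Moving right in a period, electrons are added to the same shell under a stronger nuclear pull, so atoms get smaller; moving down, a new shell is opened and atoms get larger.
These span different periods and groups, so the two trends combine.
Na > Ge: period and group pull opposite ways; the across-period shift dominates (155 vs 121 pm).
Ba > Na: the two effects oppose for this pair; the down-group effect wins (196 vs 155 pm).
Rb > Ba: period and group pull opposite ways; the across-period shift dominates (210 vs 196 pm).
Cs > Rb: they share group 1; the group trend gives Cs the larger value.
For reference (pm): Na 155, Ge 121, Rb 210, Cs 232, Ba 196.
So from largest to smallest: Cs > Rb > Ba > Na > Ge.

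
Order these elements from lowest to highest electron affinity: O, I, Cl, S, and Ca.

O is in period 2, group 16; S is in period 3, group 16; Cl is in period 3, group 17; Ca is in period 4, group 2; I is in period 5, group 17.
Atoms with high Z_eff and room in the valence shell (especially the halogens) have the most exothermic electron affinities.
Here both period and group differ, so the two effects have to be weighed against each other.
O > Ca: relative to Ca, both the across-period and down-group shifts push O's electron affinity up.
S > O: this pair runs against the simple trend — see the exception note.
I > S: the two effects oppose for this pair; the across-period effect wins (295 vs 200 kJ/mol).
Cl > I: they share group 17; the group trend gives Cl the larger value.
Note the exception: S has a higher electron affinity than O, contrary to the simple trend — the compact 2p subshell of O repels the added electron more than S's larger 3p does.
For reference (kJ/mol): O 141, S 200, Cl 349, Ca 2, I 295.
So from lowest to highest: Ca < O < S < I < Cl.

Ca < O < S < I < Cl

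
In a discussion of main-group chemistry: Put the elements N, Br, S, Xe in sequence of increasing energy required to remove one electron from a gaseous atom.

S < Br < Xe < N

N is in period 2, group 15; S is in period 3, group 16; Br is in period 4, group 17; Xe is in period 5, group 18.
First ionization energy rises across a period (greater Z_eff holds electrons more tightly) and falls down a group (valence electrons are farther from the nucleus).
These sit on a diagonal, where the across-period and down-group effects partly cancel.
Br > S: the two effects oppose for this pair; the across-period effect wins (1140 vs 1000 kJ/mol).
Xe > Br: the two effects oppose for this pair; the across-period effect wins (1170 vs 1140 kJ/mol).
N > Xe: period and group pull opposite ways; the down-group shift dominates (1402 vs 1170 kJ/mol).
Approximate values (kJ/mol): N 1402, S 1000, Br 1140, Xe 1170.
So from lowest to highest: S < Br < Xe < N.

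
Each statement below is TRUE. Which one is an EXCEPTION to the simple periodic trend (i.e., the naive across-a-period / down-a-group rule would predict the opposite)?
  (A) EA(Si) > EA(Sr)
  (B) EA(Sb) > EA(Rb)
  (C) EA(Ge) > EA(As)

(C)

The general trend: electron affinity increases across a period and decreases down a group.
(A) Si (period 3, group 14) vs Sr (period 5, group 2): the stated order agrees with the simple trend.
(B) Sb (period 5, group 15) vs Rb (period 5, group 1): the stated order agrees with the simple trend.
(C) Ge (period 4, group 14) vs As (period 4, group 15): the stated order contradicts the simple trend.
The exception is (C): adding an electron to As's half-filled 4p³ is unfavourable, so Ge (4p²) has the more exothermic EA.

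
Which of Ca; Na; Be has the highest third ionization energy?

Be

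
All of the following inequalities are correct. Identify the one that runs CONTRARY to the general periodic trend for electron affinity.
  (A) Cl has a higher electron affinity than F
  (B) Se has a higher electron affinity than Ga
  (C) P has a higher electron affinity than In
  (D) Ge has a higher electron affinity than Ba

(A)

The general trend: electron affinity increases across a period and decreases down a group.
(A) Cl (period 3, group 17) vs F (period 2, group 17): the stated order contradicts the simple trend.
(B) Se (period 4, group 16) vs Ga (period 4, group 13): the stated order agrees with the simple trend.
(C) P (period 3, group 15) vs In (period 5, group 13): the stated order agrees with the simple trend.
(D) Ge (period 4, group 14) vs Ba (period 6, group 2): the stated order agrees with the simple trend.
The exception is (A): F's small 2p subshell makes the incoming electron feel strong e⁻–e⁻ repulsion, so Cl actually releases more energy on gaining an electron.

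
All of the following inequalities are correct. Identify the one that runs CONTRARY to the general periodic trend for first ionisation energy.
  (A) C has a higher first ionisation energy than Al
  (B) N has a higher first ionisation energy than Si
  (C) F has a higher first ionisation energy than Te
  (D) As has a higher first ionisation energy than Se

(D)

The general trend: first ionisation energy increases across a period and decreases down a group.
(A) C (period 2, group 14) vs Al (period 3, group 13): the stated order agrees with the simple trend.
(B) N (period 2, group 15) vs Si (period 3, group 14): the stated order agrees with the simple trend.
(C) F (period 2, group 17) vs Te (period 5, group 16): the stated order agrees with the simple trend.
(D) As (period 4, group 15) vs Se (period 4, group 16): the stated order contradicts the simple trend.
The exception is (D): Se (4p⁴) ionizes more easily than half-filled As (4p³).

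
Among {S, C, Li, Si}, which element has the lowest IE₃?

Si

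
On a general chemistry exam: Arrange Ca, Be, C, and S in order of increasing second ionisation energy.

Ca < Be < S < C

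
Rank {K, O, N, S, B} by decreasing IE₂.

Consider each +1 ion: K⁺ is the bare [Ar] core; O⁺ still has 5 valence electrons; N⁺ still has 4 valence electrons; S⁺ still has 5 valence electrons; B⁺ still has 2 valence electrons.
Usually core removal costs more than valence removal, but here the competition is close: a tightly held n=2 valence electron can cost more to remove than an n=3 core electron, so the actual values have to decide it.
Valence configurations: O⁺ [He]2s²2p³, N⁺ [He]2s²2p², S⁺ [Ne]3s²3p³, B⁺ [He]2s².
Approximate IE_2 values (kJ/mol): K 3052, O 3388, N 2856, S 2252, B 2427.
So the second ionization energies run S < B < N < K < O.

O, K, N, B, S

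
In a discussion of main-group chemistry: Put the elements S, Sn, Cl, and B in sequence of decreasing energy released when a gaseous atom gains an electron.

Adding an electron releases more energy for atoms nearer the top right (short of the noble gases).
Here both period and group differ, so the two effects have to be weighed against each other.
Sn > B: the two effects oppose for this pair; the across-period effect wins (107 vs 27 kJ/mol).
S > Sn: both effects reinforce here, so S is clearly the higher of the two.
Cl > S: Cl lies to the right of S in period 3, so the across-period effect alone puts Cl higher.
For reference (kJ/mol): B 27, S 200, Cl 349, Sn 107.
So from highest to lowest: Cl > S > Sn > B.

Cl > S > Sn > B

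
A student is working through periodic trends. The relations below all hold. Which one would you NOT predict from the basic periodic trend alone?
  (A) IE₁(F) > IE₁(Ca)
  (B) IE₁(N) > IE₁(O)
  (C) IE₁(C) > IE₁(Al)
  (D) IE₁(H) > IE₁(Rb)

(B)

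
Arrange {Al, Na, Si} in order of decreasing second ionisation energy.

Na, Al, Si

After 1 electron has been removed, what remains? Al⁺ still has 2 valence electrons; Na⁺ is the bare [Ne] core; Si⁺ still has 3 valence electrons.
Core electrons are held far more tightly than valence electrons, so Na tops the IE_2 order.
Valence configurations: Al⁺ [Ne]3s², Si⁺ [Ne]3s²3p¹.
Si⁺ loses a lone 3p electron whereas Al⁺ must break into a filled 3s² pair, so IE_2(Al) > IE_2(Si) even though Si has the higher nuclear charge.
The numbers (kJ/mol): Al 1817, Na 4562, Si 1577.
So the second ionization energies run Si < Al < Na.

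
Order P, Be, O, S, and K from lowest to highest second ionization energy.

Be < P < S < K < O

The second ionization energy removes an electron from the +1 ion. For each element: P⁺ still has 4 valence electrons; Be⁺ still has 1 valence electron; O⁺ still has 5 valence electrons; S⁺ still has 5 valence electrons; K⁺ is the bare [Ar] core.
Usually core removal costs more than valence removal, but here the competition is close: a tightly held n=2 valence electron can cost more to remove than an n=3 core electron, so the actual values have to decide it.
Valence configurations: P⁺ [Ne]3s²3p², Be⁺ [He]2s¹, O⁺ [He]2s²2p³, S⁺ [Ne]3s²3p³.
Approximate IE_2 values (kJ/mol): P 1907, Be 1757, O 3388, S 2252, K 3052.
Overall IE_2 order: Be < P < S < K < O.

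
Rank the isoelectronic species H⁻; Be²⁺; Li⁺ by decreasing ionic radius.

H⁻, Li⁺, Be²⁺

All of these have 2 electrons, so size is governed by nuclear charge alone: the more protons, the stronger the pull on the same electron cloud, and the smaller the ion.
Nuclear charges: Be²⁺ (Z=4), Li⁺ (Z=3), H⁻ (Z=1).
Largest to smallest: H⁻ > Li⁺ > Be²⁺.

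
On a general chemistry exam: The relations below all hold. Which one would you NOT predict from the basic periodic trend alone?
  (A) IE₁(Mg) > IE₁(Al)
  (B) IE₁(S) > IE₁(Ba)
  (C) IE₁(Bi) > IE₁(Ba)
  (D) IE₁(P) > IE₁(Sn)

(A)

The general trend: IE₁ increases across a period and decreases down a group.
(A) Mg (period 3, group 2) vs Al (period 3, group 13): the stated order contradicts the simple trend.
(B) S (period 3, group 16) vs Ba (period 6, group 2): the stated order agrees with the simple trend.
(C) Bi (period 6, group 15) vs Ba (period 6, group 2): the stated order agrees with the simple trend.
(D) P (period 3, group 15) vs Sn (period 5, group 14): the stated order agrees with the simple trend.
The exception is (A): Al's single 3p electron is easier to remove than one from Mg's filled 3s².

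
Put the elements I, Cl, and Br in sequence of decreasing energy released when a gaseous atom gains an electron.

Adding an electron releases more energy for atoms nearer the top right (short of the noble gases).
All are in group 17, so electron affinity increases up the group.
So from highest to lowest: Cl > Br > I.

Cl, Br, I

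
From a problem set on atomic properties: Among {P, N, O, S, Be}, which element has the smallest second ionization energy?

Be

The second ionization energy removes an electron from the +1 ion. For each element: P⁺ still has 4 valence electrons; N⁺ still has 4 valence electrons; O⁺ still has 5 valence electrons; S⁺ still has 5 valence electrons; Be⁺ still has 1 valence electron.
All are still removing valence electrons, so compare the +1 ions as you would atoms: IE_2 generally rises across a period (higher Z_eff) and falls down a group (larger shell), subject to the usual subshell exceptions.
Valence configurations: P⁺ [Ne]3s²3p², N⁺ [He]2s²2p², O⁺ [He]2s²2p³, S⁺ [Ne]3s²3p³, Be⁺ [He]2s¹.
The numbers (kJ/mol): P 1907, N 2856, O 3388, S 2252, Be 1757.
Putting it together, IE_2: Be < P < S < N < O.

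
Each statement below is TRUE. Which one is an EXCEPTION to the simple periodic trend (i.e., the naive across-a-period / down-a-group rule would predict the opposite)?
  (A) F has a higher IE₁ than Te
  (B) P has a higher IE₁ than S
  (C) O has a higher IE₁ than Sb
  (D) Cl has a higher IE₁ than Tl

(B)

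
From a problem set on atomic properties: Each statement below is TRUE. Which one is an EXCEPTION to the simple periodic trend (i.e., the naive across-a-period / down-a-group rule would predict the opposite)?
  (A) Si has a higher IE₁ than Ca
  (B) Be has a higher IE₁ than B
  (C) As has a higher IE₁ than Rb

The general trend: IE₁ increases across a period and decreases down a group.
(A) Si (period 3, group 14) vs Ca (period 4, group 2): the stated order agrees with the simple trend.
(B) Be (period 2, group 2) vs B (period 2, group 13): the stated order contradicts the simple trend.
(C) As (period 4, group 15) vs Rb (period 5, group 1): the stated order agrees with the simple trend.
The exception is (B): removing B's lone 2p electron is easier than breaking Be's filled 2s².

(B)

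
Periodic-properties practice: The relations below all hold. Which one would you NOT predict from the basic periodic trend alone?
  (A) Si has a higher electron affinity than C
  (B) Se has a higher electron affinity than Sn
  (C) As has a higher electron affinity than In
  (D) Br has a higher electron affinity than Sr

(A)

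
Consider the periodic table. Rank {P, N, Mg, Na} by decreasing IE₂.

The second ionization energy removes an electron from the +1 ion. For each element: P⁺ still has 4 valence electrons; N⁺ still has 4 valence electrons; Mg⁺ still has 1 valence electron; Na⁺ is the bare [Ne] core.
Core electrons are held far more tightly than valence electrons, so Na tops the IE_2 order.
Valence configurations: P⁺ [Ne]3s²3p², N⁺ [He]2s²2p², Mg⁺ [Ne]3s¹.
Tabulated IE_2 (kJ/mol): P 1907, N 2856, Mg 1451, Na 4562.
Putting it together, IE_2: Mg < P < N < Na.

Na, N, P, Mg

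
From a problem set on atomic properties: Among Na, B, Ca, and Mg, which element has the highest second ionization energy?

Na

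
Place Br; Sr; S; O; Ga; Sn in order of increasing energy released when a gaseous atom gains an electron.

Sr < Ga < Sn < O < S < Br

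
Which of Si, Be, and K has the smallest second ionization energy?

Si

After 1 electron has been removed, what remains? Si⁺ still has 3 valence electrons; Be⁺ still has 1 valence electron; K⁺ is the bare [Ar] core.
Breaking into a closed-shell core is much more expensive than removing a leftover valence electron — K has the largest IE_2 here.
Valence configurations: Si⁺ [Ne]3s²3p¹, Be⁺ [He]2s¹.
The numbers (kJ/mol): Si 1577, Be 1757, K 3052.
Putting it together, IE_2: Si < Be < K.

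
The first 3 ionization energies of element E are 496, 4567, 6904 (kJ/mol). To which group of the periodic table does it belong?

Look for the largest jump between consecutive ionization energies: IE2/IE1 ≈ 9.2, far larger than any earlier ratio.
That jump marks the point where a core electron is being removed. So the atom has 1 valence electron.
A main-group element with 1 valence electron is in group 1.

Group 1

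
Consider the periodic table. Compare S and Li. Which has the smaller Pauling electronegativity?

Li

EN rises left→right (higher Z_eff, smaller atoms) and falls top→bottom (larger, more shielded atoms).
Here both period and group differ, so the two effects have to be weighed against each other.
S > Li: period and group pull opposite ways; the across-period shift dominates (2.58 vs 0.98).
For reference (Pauling): Li 0.98, S 2.58.
So Li has the smaller Pauling electronegativity (Li < S).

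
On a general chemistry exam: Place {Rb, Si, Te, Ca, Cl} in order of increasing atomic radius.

Si is in period 3, group 14; Cl is in period 3, group 17; Ca is in period 4, group 2; Rb is in period 5, group 1; Te is in period 5, group 16.
Across a period the added protons contract the valence shell; down a group each new principal shell makes the atom larger.
Neither a single period nor a single group — weigh both effects.
Si > Cl: Si lies to the left of Cl in period 3, so the across-period effect alone puts Si larger.
Te > Si: period and group pull opposite ways; the down-group shift dominates (136 vs 116 pm).
Ca > Te: period and group pull opposite ways; the across-period shift dominates (171 vs 136 pm).
Rb > Ca: both effects reinforce here, so Rb is clearly the larger of the two.
Tabulated atomic radius (pm): Si 116, Cl 99, Ca 171, Rb 210, Te 136.
So from smallest to largest: Cl < Si < Te < Ca < Rb.

Cl < Si < Te < Ca < Rb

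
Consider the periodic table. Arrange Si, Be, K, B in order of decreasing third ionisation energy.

IE_3 is the cost of taking one more electron from the +2 cation: Si²⁺ still has 2 valence electrons; Be²⁺ is the bare [He] core; K²⁺ is already 1 electron into the core; B²⁺ still has 1 valence electron.
Core electrons are held far more tightly than valence electrons, so K and Be top the IE_3 order.
Valence configurations: Si²⁺ [Ne]3s², B²⁺ [He]2s¹.
The numbers (kJ/mol): Si 3232, Be 14849, K 4420, B 3660.
Overall IE_3 order: Si < B < K < Be.

Be > K > B > Si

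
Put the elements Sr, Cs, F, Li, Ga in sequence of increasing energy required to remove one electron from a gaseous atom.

Li is in period 2, group 1; F is in period 2, group 17; Ga is in period 4, group 13; Sr is in period 5, group 2; Cs is in period 6, group 1.
IE₁ increases left→right with effective nuclear charge and decreases top→bottom as the valence shell moves farther out.
These span different periods and groups, so the two trends combine.
Li > Cs: Li sits above Cs in group 1, so the down-group effect alone puts Li higher.
Sr > Li: period and group pull opposite ways; the across-period shift dominates (550 vs 520 kJ/mol).
Ga > Sr: both effects reinforce here, so Ga is clearly the higher of the two.
F > Ga: both effects reinforce here, so F is clearly the higher of the two.
Tabulated first ionization energy (kJ/mol): Li 520, F 1681, Ga 579, Sr 550, Cs 376.
So from lowest to highest: Cs < Li < Sr < Ga < F.

Cs < Li < Sr < Ga < F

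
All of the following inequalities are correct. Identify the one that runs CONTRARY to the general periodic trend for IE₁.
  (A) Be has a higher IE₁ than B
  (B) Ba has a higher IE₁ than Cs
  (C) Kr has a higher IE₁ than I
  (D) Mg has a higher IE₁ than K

(A)

The general trend: IE₁ increases across a period and decreases down a group.
(A) Be (period 2, group 2) vs B (period 2, group 13): the stated order contradicts the simple trend.
(B) Ba (period 6, group 2) vs Cs (period 6, group 1): the stated order agrees with the simple trend.
(C) Kr (period 4, group 18) vs I (period 5, group 17): the stated order agrees with the simple trend.
(D) Mg (period 3, group 2) vs K (period 4, group 1): the stated order agrees with the simple trend.
The exception is (A): removing B's lone 2p electron is easier than breaking Be's filled 2s².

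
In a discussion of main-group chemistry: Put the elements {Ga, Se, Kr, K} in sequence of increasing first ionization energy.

K is in period 4, group 1; Ga is in period 4, group 13; Se is in period 4, group 16; Kr is in period 4, group 18.
First ionization energy rises across a period (greater Z_eff holds electrons more tightly) and falls down a group (valence electrons are farther from the nucleus).
All lie in period 4, so first ionization energy increases left to right.
So from lowest to highest: K < Ga < Se < Kr.

K, Ga, Se, Kr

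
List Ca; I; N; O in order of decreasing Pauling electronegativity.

O, N, I, Ca

N is in period 2, group 15; O is in period 2, group 16; Ca is in period 4, group 2; I is in period 5, group 17.
Electronegativity increases across a period and decreases down a group, tracking effective nuclear charge and atomic size.
Here both period and group differ, so the two effects have to be weighed against each other.
I > Ca: the two effects oppose for this pair; the across-period effect wins (2.66 vs 1.00).
N > I: period and group pull opposite ways; the down-group shift dominates (3.04 vs 2.66).
O > N: both are in period 2; the period trend gives O the larger value.
For reference (Pauling): N 3.04, O 3.44, Ca 1.00, I 2.66.
So from highest to lowest: O > N > I > Ca.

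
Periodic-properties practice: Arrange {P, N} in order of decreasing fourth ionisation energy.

N > P

IE_4 is the cost of taking one more electron from the +3 cation: P³⁺ still has 2 valence electrons; N³⁺ still has 2 valence electrons.
All are still removing valence electrons, so compare the +3 ions as you would atoms: IE_4 generally rises across a period (higher Z_eff) and falls down a group (larger shell), subject to the usual subshell exceptions.
Valence configurations: P³⁺ [Ne]3s², N³⁺ [He]2s².
Approximate IE_4 values (kJ/mol): P 4964, N 7475.
Putting it together, IE_4: P < N.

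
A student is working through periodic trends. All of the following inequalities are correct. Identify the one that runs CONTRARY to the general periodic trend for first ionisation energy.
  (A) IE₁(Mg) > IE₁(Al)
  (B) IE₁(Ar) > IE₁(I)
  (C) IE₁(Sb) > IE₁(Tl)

(A)

The general trend: first ionisation energy increases across a period and decreases down a group.
(A) Mg (period 3, group 2) vs Al (period 3, group 13): the stated order contradicts the simple trend.
(B) Ar (period 3, group 18) vs I (period 5, group 17): the stated order agrees with the simple trend.
(C) Sb (period 5, group 15) vs Tl (period 6, group 13): the stated order agrees with the simple trend.
The exception is (A): Al's single 3p electron is easier to remove than one from Mg's filled 3s².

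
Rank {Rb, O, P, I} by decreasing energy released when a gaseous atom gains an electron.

I > O > P > Rb

O is in period 2, group 16; P is in period 3, group 15; Rb is in period 5, group 1; I is in period 5, group 17.
Adding an electron releases more energy for atoms nearer the top right (short of the noble gases).
Here both period and group differ, so the two effects have to be weighed against each other.
P > Rb: both effects reinforce here, so P is clearly the higher of the two.
O > P: both effects reinforce here, so O is clearly the higher of the two.
I > O: period and group pull opposite ways; the across-period shift dominates (295 vs 141 kJ/mol).
For reference (kJ/mol): O 141, P 72, Rb 47, I 295.
So from highest to lowest: I > O > P > Rb.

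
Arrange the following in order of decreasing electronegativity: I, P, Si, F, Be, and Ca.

Be is in period 2, group 2; F is in period 2, group 17; Si is in period 3, group 14; P is in period 3, group 15; Ca is in period 4, group 2; I is in period 5, group 17.
EN rises left→right (higher Z_eff, smaller atoms) and falls top→bottom (larger, more shielded atoms).
Here both period and group differ, so the two effects have to be weighed against each other.
Be > Ca: Be sits above Ca in group 2, so the down-group effect alone puts Be higher.
Si > Be: the two effects oppose for this pair; the across-period effect wins (1.90 vs 1.57).
P > Si: P lies to the right of Si in period 3, so the across-period effect alone puts P higher.
I > P: the two effects oppose for this pair; the across-period effect wins (2.66 vs 2.19).
F > I: F sits above I in group 17, so the down-group effect alone puts F higher.
Tabulated electronegativity (Pauling): Be 1.57, F 3.98, Si 1.90, P 2.19, Ca 1.00, I 2.66.
So from highest to lowest: F > I > P > Si > Be > Ca.

F > I > P > Si > Be > Ca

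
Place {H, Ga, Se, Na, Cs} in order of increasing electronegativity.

Cs < Na < Ga < H < Se

H is in period 1, group 1; Na is in period 3, group 1; Ga is in period 4, group 13; Se is in period 4, group 16; Cs is in period 6, group 1.
Smaller atoms with higher effective nuclear charge are more electronegative.
These span different periods and groups, so the two trends combine.
Na > Cs: they share group 1; the group trend gives Na the larger value.
Ga > Na: period and group pull opposite ways; the across-period shift dominates (1.81 vs 0.93).
H > Ga: period and group pull opposite ways; the down-group shift dominates (2.20 vs 1.81).
Se > H: the two effects oppose for this pair; the across-period effect wins (2.55 vs 2.20).
Tabulated electronegativity (Pauling): H 2.20, Na 0.93, Ga 1.81, Se 2.55, Cs 0.79.
So from lowest to highest: Cs < Na < Ga < H < Se.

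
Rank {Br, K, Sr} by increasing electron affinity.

Sr, K, Br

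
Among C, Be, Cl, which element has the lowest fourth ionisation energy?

Cl

IE_4 is the cost of taking one more electron from the +3 cation: C³⁺ still has 1 valence electron; Be³⁺ is already 1 electron into the core; Cl³⁺ still has 4 valence electrons.
Breaking into a closed-shell core is much more expensive than removing a leftover valence electron — Be has the largest IE_4 here.
Valence configurations: C³⁺ [He]2s¹, Cl³⁺ [Ne]3s²3p².
Tabulated IE_4 (kJ/mol): C 6223, Be 21007, Cl 5159.
So the fourth ionization energies run Cl < C < Be.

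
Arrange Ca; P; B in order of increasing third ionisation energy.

P, B, Ca

After 2 electrons have been removed, what remains? Ca²⁺ is the bare [Ar] core; P²⁺ still has 3 valence electrons; B²⁺ still has 1 valence electron.
Core electrons are held far more tightly than valence electrons, so Ca tops the IE_3 order.
Valence configurations: P²⁺ [Ne]3s²3p¹, B²⁺ [He]2s¹.
Approximate IE_3 values (kJ/mol): Ca 4912, P 2914, B 3660.
Hence IE_3: P < B < Ca.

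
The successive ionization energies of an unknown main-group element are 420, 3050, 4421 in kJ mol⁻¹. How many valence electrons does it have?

1

Look for the largest jump between consecutive ionization energies: IE2/IE1 ≈ 7.3, far larger than any earlier ratio.
That jump marks the point where a core electron is being removed. So the atom has 1 valence electron.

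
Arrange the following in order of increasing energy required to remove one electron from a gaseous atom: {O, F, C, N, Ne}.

C, O, N, F, Ne

C is in period 2, group 14; N is in period 2, group 15; O is in period 2, group 16; F is in period 2, group 17; Ne is in period 2, group 18.
Removing the outermost electron gets harder across a period and easier down a group.
All lie in period 2; the across-period trend (first ionization energy increases left to right) applies, with the exception below.
Note the exception: N has a higher first ionization energy than O, contrary to the simple trend — pairing an electron in O's 2p⁴ costs repulsion energy, so O ionizes more easily than half-filled N (2p³).
Tabulated first ionization energy (kJ/mol): C 1086, N 1402, O 1314, F 1681, Ne 2081.
So from lowest to highest: C < O < N < F < Ne.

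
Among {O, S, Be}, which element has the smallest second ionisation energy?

Consider each +1 ion: O⁺ still has 5 valence electrons; S⁺ still has 5 valence electrons; Be⁺ still has 1 valence electron.
All are still removing valence electrons, so compare the +1 ions as you would atoms: IE_2 generally rises across a period (higher Z_eff) and falls down a group (larger shell), subject to the usual subshell exceptions.
Valence configurations: O⁺ [He]2s²2p³, S⁺ [Ne]3s²3p³, Be⁺ [He]2s¹.
Approximate IE_2 values (kJ/mol): O 3388, S 2252, Be 1757.
Putting it together, IE_2: Be < S < O.

Be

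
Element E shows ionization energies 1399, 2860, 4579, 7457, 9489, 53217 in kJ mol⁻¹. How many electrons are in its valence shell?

5

Look for the largest jump between consecutive ionization energies: IE6/IE5 ≈ 5.6, far larger than any earlier ratio.
That jump marks the point where a core electron is being removed. So the atom has 5 valence electrons.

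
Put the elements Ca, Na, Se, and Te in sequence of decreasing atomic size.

Na is in period 3, group 1; Ca is in period 4, group 2; Se is in period 4, group 16; Te is in period 5, group 16.
Atomic radius shrinks across a period as nuclear charge pulls the same shell inward, and grows down a group as new shells are added.
These span different periods and groups, so the two trends combine.
Te > Se: Te sits below Se in group 16, so the down-group effect alone puts Te larger.
Na > Te: the two effects oppose for this pair; the across-period effect wins (155 vs 136 pm).
Ca > Na: the two effects oppose for this pair; the down-group effect wins (171 vs 155 pm).
For reference (pm): Na 155, Ca 171, Se 116, Te 136.
So from largest to smallest: Ca > Na > Te > Se.

Ca > Na > Te > Se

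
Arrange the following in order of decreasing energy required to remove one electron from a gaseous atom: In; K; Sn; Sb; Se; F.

F, Se, Sb, Sn, In, K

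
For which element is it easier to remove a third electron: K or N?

The third ionization energy removes an electron from the +2 ion. For each element: K²⁺ is already 1 electron into the core; N²⁺ still has 3 valence electrons.
Usually core removal costs more than valence removal, but here the competition is close: a tightly held n=2 valence electron can cost more to remove than an n=3 core electron, so the actual values have to decide it.
Tabulated IE_3 (kJ/mol): K 4420, N 4578.
Hence IE_3: K < N.

K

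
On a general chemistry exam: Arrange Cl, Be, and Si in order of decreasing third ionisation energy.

Be > Cl > Si

IE_3 is the cost of taking one more electron from the +2 cation: Cl²⁺ still has 5 valence electrons; Be²⁺ is the bare [He] core; Si²⁺ still has 2 valence electrons.
Pulling an electron out of a noble-gas core costs far more than removing a remaining valence electron, so Be sits at the high end of IE_3.
Valence configurations: Cl²⁺ [Ne]3s²3p³, Si²⁺ [Ne]3s².
Approximate IE_3 values (kJ/mol): Cl 3822, Be 14849, Si 3232.
So the third ionization energies run Si < Cl < Be.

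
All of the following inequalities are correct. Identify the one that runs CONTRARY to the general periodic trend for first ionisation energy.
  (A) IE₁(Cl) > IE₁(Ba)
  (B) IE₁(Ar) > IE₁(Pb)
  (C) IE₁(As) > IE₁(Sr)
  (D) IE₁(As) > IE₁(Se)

(D)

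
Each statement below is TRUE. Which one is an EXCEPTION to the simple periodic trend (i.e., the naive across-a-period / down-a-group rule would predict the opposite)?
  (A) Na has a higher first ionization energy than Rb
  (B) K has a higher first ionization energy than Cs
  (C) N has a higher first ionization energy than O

(C)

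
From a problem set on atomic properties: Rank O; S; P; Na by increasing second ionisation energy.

IE_2 is the cost of taking one more electron from the +1 cation: O⁺ still has 5 valence electrons; S⁺ still has 5 valence electrons; P⁺ still has 4 valence electrons; Na⁺ is the bare [Ne] core.
Pulling an electron out of a noble-gas core costs far more than removing a remaining valence electron, so Na sits at the high end of IE_2.
Valence configurations: O⁺ [He]2s²2p³, S⁺ [Ne]3s²3p³, P⁺ [Ne]3s²3p².
Approximate IE_2 values (kJ/mol): O 3388, S 2252, P 1907, Na 4562.
Putting it together, IE_2: P < S < O < Na.

P, S, O, Na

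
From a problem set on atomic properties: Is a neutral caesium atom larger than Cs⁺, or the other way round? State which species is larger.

Cs

Forming Cs⁺ removes 1 electron from Cs. Fewer electrons for the same nuclear charge means less shielding and a higher Z_eff on the remaining electrons, and for main-group metals the entire outer shell is lost.
A cation is smaller than its parent atom: Cs⁺ < Cs.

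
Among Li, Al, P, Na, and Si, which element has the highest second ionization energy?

After 1 electron has been removed, what remains? Li⁺ is the bare [He] core; Al⁺ still has 2 valence electrons; P⁺ still has 4 valence electrons; Na⁺ is the bare [Ne] core; Si⁺ still has 3 valence electrons.
Breaking into a closed-shell core is much more expensive than removing a leftover valence electron — Na and Li have the largest IE_2 here.
Valence configurations: Al⁺ [Ne]3s², P⁺ [Ne]3s²3p², Si⁺ [Ne]3s²3p¹.
Si⁺ loses a lone 3p electron whereas Al⁺ must break into a filled 3s² pair, so IE_2(Al) > IE_2(Si) even though Si has the higher nuclear charge.
Tabulated IE_2 (kJ/mol): Li 7298, Al 1817, P 1907, Na 4562, Si 1577.
So the second ionization energies run Si < Al < P < Na < Li.

Li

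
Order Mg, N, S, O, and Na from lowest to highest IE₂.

IE_2 is the cost of taking one more electron from the +1 cation: Mg⁺ still has 1 valence electron; N⁺ still has 4 valence electrons; S⁺ still has 5 valence electrons; O⁺ still has 5 valence electrons; Na⁺ is the bare [Ne] core.
Core electrons are held far more tightly than valence electrons, so Na tops the IE_2 order.
Valence configurations: Mg⁺ [Ne]3s¹, N⁺ [He]2s²2p², S⁺ [Ne]3s²3p³, O⁺ [He]2s²2p³.
Tabulated IE_2 (kJ/mol): Mg 1451, N 2856, S 2252, O 3388, Na 4562.
Overall IE_2 order: Mg < S < N < O < Na.

Mg < S < N < O < Na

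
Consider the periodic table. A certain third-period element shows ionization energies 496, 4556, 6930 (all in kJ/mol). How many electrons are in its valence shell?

1

Look for the largest jump between consecutive ionization energies: IE2/IE1 ≈ 9.2, far larger than any earlier ratio.
That jump marks the point where a core electron is being removed. So the atom has 1 valence electron.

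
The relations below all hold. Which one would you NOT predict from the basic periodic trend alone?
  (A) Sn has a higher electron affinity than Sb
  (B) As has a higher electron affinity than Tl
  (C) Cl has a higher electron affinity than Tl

(A)

The general trend: electron affinity increases across a period and decreases down a group.
(A) Sn (period 5, group 14) vs Sb (period 5, group 15): the stated order contradicts the simple trend.
(B) As (period 4, group 15) vs Tl (period 6, group 13): the stated order agrees with the simple trend.
(C) Cl (period 3, group 17) vs Tl (period 6, group 13): the stated order agrees with the simple trend.
The exception is (A): adding an electron to Sb's half-filled 5p³ is unfavourable, so Sn has the more exothermic EA.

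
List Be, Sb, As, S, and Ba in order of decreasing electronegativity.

S > As > Sb > Be > Ba

Be is in period 2, group 2; S is in period 3, group 16; As is in period 4, group 15; Sb is in period 5, group 15; Ba is in period 6, group 2.
EN rises left→right (higher Z_eff, smaller atoms) and falls top→bottom (larger, more shielded atoms).
Neither a single period nor a single group — weigh both effects.
Be > Ba: Be sits above Ba in group 2, so the down-group effect alone puts Be higher.
Sb > Be: period and group pull opposite ways; the across-period shift dominates (2.05 vs 1.57).
As > Sb: As sits above Sb in group 15, so the down-group effect alone puts As higher.
S > As: both effects reinforce here, so S is clearly the higher of the two.
Approximate values (Pauling): Be 1.57, S 2.58, As 2.18, Sb 2.05, Ba 0.89.
So from highest to lowest: S > As > Sb > Be > Ba.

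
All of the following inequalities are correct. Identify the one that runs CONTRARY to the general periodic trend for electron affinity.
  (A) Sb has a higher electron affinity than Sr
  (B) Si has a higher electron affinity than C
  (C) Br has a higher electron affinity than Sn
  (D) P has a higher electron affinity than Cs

The general trend: electron affinity increases across a period and decreases down a group.
(A) Sb (period 5, group 15) vs Sr (period 5, group 2): the stated order agrees with the simple trend.
(B) Si (period 3, group 14) vs C (period 2, group 14): the stated order contradicts the simple trend.
(C) Br (period 4, group 17) vs Sn (period 5, group 14): the stated order agrees with the simple trend.
(D) P (period 3, group 15) vs Cs (period 6, group 1): the stated order agrees with the simple trend.
The exception is (B): Si's larger, more diffuse 3p orbitals accept an added electron slightly more readily than C's compact 2p.

(B)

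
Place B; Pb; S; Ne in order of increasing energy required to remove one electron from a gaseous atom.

B is in period 2, group 13; Ne is in period 2, group 18; S is in period 3, group 16; Pb is in period 6, group 14.
First ionization energy rises across a period (greater Z_eff holds electrons more tightly) and falls down a group (valence electrons are farther from the nucleus).
These span different periods and groups, so the two trends combine.
B > Pb: period and group pull opposite ways; the down-group shift dominates (801 vs 716 kJ/mol).
S > B: period and group pull opposite ways; the across-period shift dominates (1000 vs 801 kJ/mol).
Ne > S: relative to S, both the across-period and down-group shifts push Ne's first ionization energy up.
For reference (kJ/mol): B 801, Ne 2081, S 1000, Pb 716.
So from lowest to highest: Pb < B < S < Ne.

Pb < B < S < Ne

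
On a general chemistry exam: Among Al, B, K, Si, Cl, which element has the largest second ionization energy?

K

Consider each +1 ion: Al⁺ still has 2 valence electrons; B⁺ still has 2 valence electrons; K⁺ is the bare [Ar] core; Si⁺ still has 3 valence electrons; Cl⁺ still has 6 valence electrons.
Core electrons are held far more tightly than valence electrons, so K tops the IE_2 order.
Valence configurations: Al⁺ [Ne]3s², B⁺ [He]2s², Si⁺ [Ne]3s²3p¹, Cl⁺ [Ne]3s²3p⁴.
Si⁺ loses a lone 3p electron whereas Al⁺ must break into a filled 3s² pair, so IE_2(Al) > IE_2(Si) even though Si has the higher nuclear charge.
The numbers (kJ/mol): Al 1817, B 2427, K 3052, Si 1577, Cl 2298.
So the second ionization energies run Si < Al < Cl < B < K.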